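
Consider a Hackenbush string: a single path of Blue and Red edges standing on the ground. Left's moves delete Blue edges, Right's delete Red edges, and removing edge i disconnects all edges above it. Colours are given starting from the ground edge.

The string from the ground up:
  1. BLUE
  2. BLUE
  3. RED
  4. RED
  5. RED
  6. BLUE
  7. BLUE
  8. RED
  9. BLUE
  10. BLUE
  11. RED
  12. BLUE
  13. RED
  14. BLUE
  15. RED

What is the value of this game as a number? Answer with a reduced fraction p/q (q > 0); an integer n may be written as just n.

Prefix values for BLUE BLUE RED RED RED BLUE BLUE RED BLUE BLUE RED BLUE RED BLUE RED via {L|R} + simplicity:
edge 1 of 15 (BLUE): { 0 | · } — 1
edge 2 of 15 (BLUE): { 0 1 | · } — 2
edge 3 of 15 (RED): { 0 1 | 2 } — 3/2
edge 4 of 15 (RED): { 0 1 | 3/2 2 } — 5/4
edge 5 of 15 (RED): { 0 1 | 5/4 3/2 2 } — 9/8
edge 6 of 15 (BLUE): { 0 1 9/8 | 5/4 3/2 2 } — 19/16
edge 7 of 15 (BLUE): { 0 1 9/8 19/16 | 5/4 3/2 2 } — 39/32
edge 8 of 15 (RED): { 0 1 9/8 19/16 | 39/32 5/4 3/2 2 } — 77/64
edge 9 of 15 (BLUE): { 0 1 9/8 19/16 77/64 | 39/32 5/4 3/2 2 } — 155/128
edge 10 of 15 (BLUE): { 0 1 9/8 19/16 77/64 155/128 | 39/32 5/4 3/2 2 } — 311/256
edge 11 of 15 (RED): { 0 1 9/8 19/16 77/64 155/128 | 311/256 39/32 5/4 3/2 2 } — 621/512
edge 12 of 15 (BLUE): { 0 1 9/8 19/16 77/64 155/128 621/512 | 311/256 39/32 5/4 3/2 2 } — 1243/1024
edge 13 of 15 (RED): { 0 1 9/8 19/16 77/64 155/128 621/512 | 1243/1024 311/256 39/32 5/4 3/2 2 } — 2485/2048
edge 14 of 15 (BLUE): { 0 1 9/8 19/16 77/64 155/128 621/512 2485/2048 | 1243/1024 311/256 39/32 5/4 3/2 2 } — 4971/4096
edge 15 of 15 (RED): { 0 1 9/8 19/16 77/64 155/128 621/512 2485/2048 | 4971/4096 1243/1024 311/256 39/32 5/4 3/2 2 } — 9941/8192

9941/8192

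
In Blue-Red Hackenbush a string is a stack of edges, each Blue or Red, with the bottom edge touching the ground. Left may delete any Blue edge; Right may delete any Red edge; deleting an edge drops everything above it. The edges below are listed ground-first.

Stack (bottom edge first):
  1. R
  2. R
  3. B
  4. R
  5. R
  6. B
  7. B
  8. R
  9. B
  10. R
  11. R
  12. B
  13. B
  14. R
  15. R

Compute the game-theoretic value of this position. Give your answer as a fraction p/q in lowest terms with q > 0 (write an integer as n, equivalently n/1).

-14695/8192

Recurse on prefixes of the 15-edge string R R B R R B B R B R R B B R R:
step 1: add R to get R; options L={ none } R={ 0 } so -1
step 2: add R to get RR; options L={ none } R={ -1, 0 } so -2
step 3: add B to get RRB; options L={ -2 } R={ -1, 0 } so -3/2
step 4: add R to get RRBR; options L={ -2 } R={ -3/2, -1, 0 } so -7/4
step 5: add R to get RRBRR; options L={ -2 } R={ -7/4, -3/2, -1, 0 } so -15/8
step 6: add B to get RRBRRB; options L={ -2, -15/8 } R={ -7/4, -3/2, -1, 0 } so -29/16
step 7: add B to get RRBRRBB; options L={ -2, -15/8, -29/16 } R={ -7/4, -3/2, -1, 0 } so -57/32
step 8: add R to get RRBRRBBR; options L={ -2, -15/8, -29/16 } R={ -57/32, -7/4, -3/2, -1, 0 } so -115/64
step 9: add B to get RRBRRBBRB; options L={ -2, -15/8, -29/16, -115/64 } R={ -57/32, -7/4, -3/2, -1, 0 } so -229/128
step 10: add R to get RRBRRBBRBR; options L={ -2, -15/8, -29/16, -115/64 } R={ -229/128, -57/32, -7/4, -3/2, -1, 0 } so -459/256
step 11: add R to get RRBRRBBRBRR; options L={ -2, -15/8, -29/16, -115/64 } R={ -459/256, -229/128, -57/32, -7/4, -3/2, -1, 0 } so -919/512
step 12: add B to get RRBRRBBRBRRB; options L={ -2, -15/8, -29/16, -115/64, -919/512 } R={ -459/256, -229/128, -57/32, -7/4, -3/2, -1, 0 } so -1837/1024
step 13: add B to get RRBRRBBRBRRBB; options L={ -2, -15/8, -29/16, -115/64, -919/512, -1837/1024 } R={ -459/256, -229/128, -57/32, -7/4, -3/2, -1, 0 } so -3673/2048
step 14: add R to get RRBRRBBRBRRBBR; options L={ -2, -15/8, -29/16, -115/64, -919/512, -1837/1024 } R={ -3673/2048, -459/256, -229/128, -57/32, -7/4, -3/2, -1, 0 } so -7347/4096
step 15: add R to get RRBRRBBRBRRBBRR; options L={ -2, -15/8, -29/16, -115/64, -919/512, -1837/1024 } R={ -7347/4096, -3673/2048, -459/256, -229/128, -57/32, -7/4, -3/2, -1, 0 } so -14695/8192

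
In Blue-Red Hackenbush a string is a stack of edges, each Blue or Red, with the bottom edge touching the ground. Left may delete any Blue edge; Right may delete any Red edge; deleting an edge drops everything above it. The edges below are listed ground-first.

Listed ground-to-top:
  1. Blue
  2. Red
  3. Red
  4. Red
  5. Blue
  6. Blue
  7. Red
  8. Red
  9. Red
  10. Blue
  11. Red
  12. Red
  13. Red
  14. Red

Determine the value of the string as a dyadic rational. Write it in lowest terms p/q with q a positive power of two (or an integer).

1569/8192

Prefix values for Blue Red Red Red Blue Blue Red Red Red Blue Red Red Red Red via {L|R} + simplicity:
1 of 14 · B · max L 0 · min R +∞ -> 1
2 of 14 · BR · max L 0 · min R 1 -> 1/2
3 of 14 · BRR · max L 0 · min R 1/2 -> 1/4
4 of 14 · BRRR · max L 0 · min R 1/4 -> 1/8
5 of 14 · BRRRB · max L 1/8 · min R 1/4 -> 3/16
6 of 14 · BRRRBB · max L 3/16 · min R 1/4 -> 7/32
7 of 14 · BRRRBBR · max L 3/16 · min R 7/32 -> 13/64
8 of 14 · BRRRBBRR · max L 3/16 · min R 13/64 -> 25/128
9 of 14 · BRRRBBRRR · max L 3/16 · min R 25/128 -> 49/256
10 of 14 · BRRRBBRRRB · max L 49/256 · min R 25/128 -> 99/512
11 of 14 · BRRRBBRRRBR · max L 49/256 · min R 99/512 -> 197/1024
12 of 14 · BRRRBBRRRBRR · max L 49/256 · min R 197/1024 -> 393/2048
13 of 14 · BRRRBBRRRBRRR · max L 49/256 · min R 393/2048 -> 785/4096
14 of 14 · BRRRBBRRRBRRRR · max L 49/256 · min R 785/4096 -> 1569/8192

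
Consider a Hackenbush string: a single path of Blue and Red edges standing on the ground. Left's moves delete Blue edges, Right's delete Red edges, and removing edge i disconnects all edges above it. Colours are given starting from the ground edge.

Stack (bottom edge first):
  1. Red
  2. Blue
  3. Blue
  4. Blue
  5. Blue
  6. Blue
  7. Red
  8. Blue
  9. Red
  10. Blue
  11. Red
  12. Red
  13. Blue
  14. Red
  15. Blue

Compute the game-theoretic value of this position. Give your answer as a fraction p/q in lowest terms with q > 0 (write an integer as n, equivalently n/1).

step 1: add Red to get R; options L={ none } R={ 0 } gives -1
step 2: add Blue to get RB; options L={ -1 } R={ 0 } gives -1/2
step 3: add Blue to get RBB; options L={ -1 -1/2 } R={ 0 } gives -1/4
step 4: add Blue to get RBBB; options L={ -1 -1/2 -1/4 } R={ 0 } gives -1/8
step 5: add Blue to get RBBBB; options L={ -1 -1/2 -1/4 -1/8 } R={ 0 } gives -1/16
step 6: add Blue to get RBBBBB; options L={ -1 -1/2 -1/4 -1/8 -1/16 } R={ 0 } gives -1/32
step 7: add Red to get RBBBBBR; options L={ -1 -1/2 -1/4 -1/8 -1/16 } R={ -1/32 0 } gives -3/64
step 8: add Blue to get RBBBBBRB; options L={ -1 -1/2 -1/4 -1/8 -1/16 -3/64 } R={ -1/32 0 } gives -5/128
step 9: add Red to get RBBBBBRBR; options L={ -1 -1/2 -1/4 -1/8 -1/16 -3/64 } R={ -5/128 -1/32 0 } gives -11/256
step 10: add Blue to get RBBBBBRBRB; options L={ -1 -1/2 -1/4 -1/8 -1/16 -3/64 -11/256 } R={ -5/128 -1/32 0 } gives -21/512
step 11: add Red to get RBBBBBRBRBR; options L={ -1 -1/2 -1/4 -1/8 -1/16 -3/64 -11/256 } R={ -21/512 -5/128 -1/32 0 } gives -43/1024
step 12: add Red to get RBBBBBRBRBRR; options L={ -1 -1/2 -1/4 -1/8 -1/16 -3/64 -11/256 } R={ -43/1024 -21/512 -5/128 -1/32 0 } gives -87/2048
step 13: add Blue to get RBBBBBRBRBRRB; options L={ -1 -1/2 -1/4 -1/8 -1/16 -3/64 -11/256 -87/2048 } R={ -43/1024 -21/512 -5/128 -1/32 0 } gives -173/4096
step 14: add Red to get RBBBBBRBRBRRBR; options L={ -1 -1/2 -1/4 -1/8 -1/16 -3/64 -11/256 -87/2048 } R={ -173/4096 -43/1024 -21/512 -5/128 -1/32 0 } gives -347/8192
step 15: add Blue to get RBBBBBRBRBRRBRB; options L={ -1 -1/2 -1/4 -1/8 -1/16 -3/64 -11/256 -87/2048 -347/8192 } R={ -173/4096 -43/1024 -21/512 -5/128 -1/32 0 } gives -693/16384

-693/16384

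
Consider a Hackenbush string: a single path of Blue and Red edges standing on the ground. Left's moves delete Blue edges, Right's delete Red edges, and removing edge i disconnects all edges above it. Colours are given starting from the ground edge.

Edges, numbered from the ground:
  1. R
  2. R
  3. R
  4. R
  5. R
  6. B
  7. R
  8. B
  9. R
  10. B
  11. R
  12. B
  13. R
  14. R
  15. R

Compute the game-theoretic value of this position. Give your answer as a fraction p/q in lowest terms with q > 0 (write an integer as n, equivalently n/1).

-4783/1024

val_1 [R]  L=[∅]  R=[0]  — -1
val_2 [RR]  L=[∅]  R=[-1,0]  — -2
val_3 [RRR]  L=[∅]  R=[-2,-1,0]  — -3
val_4 [RRRR]  L=[∅]  R=[-3,-2,-1,0]  — -4
val_5 [RRRRR]  L=[∅]  R=[-4,-3,-2,-1,0]  — -5
val_6 [RRRRRB]  L=[-5]  R=[-4,-3,-2,-1,0]  — -9/2
val_7 [RRRRRBR]  L=[-5]  R=[-9/2,-4,-3,-2,-1,0]  — -19/4
val_8 [RRRRRBRB]  L=[-5,-19/4]  R=[-9/2,-4,-3,-2,-1,0]  — -37/8
val_9 [RRRRRBRBR]  L=[-5,-19/4]  R=[-37/8,-9/2,-4,-3,-2,-1,0]  — -75/16
val_10 [RRRRRBRBRB]  L=[-5,-19/4,-75/16]  R=[-37/8,-9/2,-4,-3,-2,-1,0]  — -149/32
val_11 [RRRRRBRBRBR]  L=[-5,-19/4,-75/16]  R=[-149/32,-37/8,-9/2,-4,-3,-2,-1,0]  — -299/64
val_12 [RRRRRBRBRBRB]  L=[-5,-19/4,-75/16,-299/64]  R=[-149/32,-37/8,-9/2,-4,-3,-2,-1,0]  — -597/128
val_13 [RRRRRBRBRBRBR]  L=[-5,-19/4,-75/16,-299/64]  R=[-597/128,-149/32,-37/8,-9/2,-4,-3,-2,-1,0]  — -1195/256
val_14 [RRRRRBRBRBRBRR]  L=[-5,-19/4,-75/16,-299/64]  R=[-1195/256,-597/128,-149/32,-37/8,-9/2,-4,-3,-2,-1,0]  — -2391/512
val_15 [RRRRRBRBRBRBRRR]  L=[-5,-19/4,-75/16,-299/64]  R=[-2391/512,-1195/256,-597/128,-149/32,-37/8,-9/2,-4,-3,-2,-1,0]  — -4783/1024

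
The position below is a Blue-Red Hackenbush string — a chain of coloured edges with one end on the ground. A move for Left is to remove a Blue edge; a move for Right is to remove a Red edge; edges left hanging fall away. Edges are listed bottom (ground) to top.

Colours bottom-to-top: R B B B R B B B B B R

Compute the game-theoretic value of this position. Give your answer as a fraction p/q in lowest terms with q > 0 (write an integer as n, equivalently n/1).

-131/1024

Prefix values for R B B B R B B B B B R via {L|R} + simplicity:
edge 1 of 11 (R): { ∅ | 0 } so -1
edge 2 of 11 (B): { -1 | 0 } so -1/2
edge 3 of 11 (B): { -1; -1/2 | 0 } so -1/4
edge 4 of 11 (B): { -1; -1/2; -1/4 | 0 } so -1/8
edge 5 of 11 (R): { -1; -1/2; -1/4 | -1/8; 0 } so -3/16
edge 6 of 11 (B): { -1; -1/2; -1/4; -3/16 | -1/8; 0 } so -5/32
edge 7 of 11 (B): { -1; -1/2; -1/4; -3/16; -5/32 | -1/8; 0 } so -9/64
edge 8 of 11 (B): { -1; -1/2; -1/4; -3/16; -5/32; -9/64 | -1/8; 0 } so -17/128
edge 9 of 11 (B): { -1; -1/2; -1/4; -3/16; -5/32; -9/64; -17/128 | -1/8; 0 } so -33/256
edge 10 of 11 (B): { -1; -1/2; -1/4; -3/16; -5/32; -9/64; -17/128; -33/256 | -1/8; 0 } so -65/512
edge 11 of 11 (R): { -1; -1/2; -1/4; -3/16; -5/32; -9/64; -17/128; -33/256 | -65/512; -1/8; 0 } so -131/1024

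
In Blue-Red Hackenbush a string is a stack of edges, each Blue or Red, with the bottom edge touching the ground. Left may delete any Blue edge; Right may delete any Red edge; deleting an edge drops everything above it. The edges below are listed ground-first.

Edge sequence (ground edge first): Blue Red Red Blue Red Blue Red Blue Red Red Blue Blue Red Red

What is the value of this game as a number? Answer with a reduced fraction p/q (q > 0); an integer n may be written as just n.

Prefix values for Blue Red Red Blue Red Blue Red Blue Red Red Blue Blue Red Red via {L|R} + simplicity:
step 1: add Blue to get B; options L={ 0 } R={ (no moves) } — 1
step 2: add Red to get BR; options L={ 0 } R={ 1 } — 1/2
step 3: add Red to get BRR; options L={ 0 } R={ 1/2, 1 } — 1/4
step 4: add Blue to get BRRB; options L={ 0, 1/4 } R={ 1/2, 1 } — 3/8
step 5: add Red to get BRRBR; options L={ 0, 1/4 } R={ 3/8, 1/2, 1 } — 5/16
step 6: add Blue to get BRRBRB; options L={ 0, 1/4, 5/16 } R={ 3/8, 1/2, 1 } — 11/32
step 7: add Red to get BRRBRBR; options L={ 0, 1/4, 5/16 } R={ 11/32, 3/8, 1/2, 1 } — 21/64
step 8: add Blue to get BRRBRBRB; options L={ 0, 1/4, 5/16, 21/64 } R={ 11/32, 3/8, 1/2, 1 } — 43/128
step 9: add Red to get BRRBRBRBR; options L={ 0, 1/4, 5/16, 21/64 } R={ 43/128, 11/32, 3/8, 1/2, 1 } — 85/256
step 10: add Red to get BRRBRBRBRR; options L={ 0, 1/4, 5/16, 21/64 } R={ 85/256, 43/128, 11/32, 3/8, 1/2, 1 } — 169/512
step 11: add Blue to get BRRBRBRBRRB; options L={ 0, 1/4, 5/16, 21/64, 169/512 } R={ 85/256, 43/128, 11/32, 3/8, 1/2, 1 } — 339/1024
step 12: add Blue to get BRRBRBRBRRBB; options L={ 0, 1/4, 5/16, 21/64, 169/512, 339/1024 } R={ 85/256, 43/128, 11/32, 3/8, 1/2, 1 } — 679/2048
step 13: add Red to get BRRBRBRBRRBBR; options L={ 0, 1/4, 5/16, 21/64, 169/512, 339/1024 } R={ 679/2048, 85/256, 43/128, 11/32, 3/8, 1/2, 1 } — 1357/4096
step 14: add Red to get BRRBRBRBRRBBRR; options L={ 0, 1/4, 5/16, 21/64, 169/512, 339/1024 } R={ 1357/4096, 679/2048, 85/256, 43/128, 11/32, 3/8, 1/2, 1 } — 2713/8192

2713/8192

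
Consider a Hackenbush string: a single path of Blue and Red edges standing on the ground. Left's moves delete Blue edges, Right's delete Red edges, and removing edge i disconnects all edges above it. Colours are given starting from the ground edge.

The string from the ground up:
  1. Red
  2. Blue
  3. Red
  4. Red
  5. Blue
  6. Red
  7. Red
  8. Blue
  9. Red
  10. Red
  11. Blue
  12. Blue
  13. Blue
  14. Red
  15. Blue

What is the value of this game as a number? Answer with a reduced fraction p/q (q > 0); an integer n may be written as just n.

val(R) = { · | 0 } = -1
val(RB) = { -1 | 0 } = -1/2
val(RBR) = { -1 | -1/2, 0 } = -3/4
val(RBRR) = { -1 | -3/4, -1/2, 0 } = -7/8
val(RBRRB) = { -1, -7/8 | -3/4, -1/2, 0 } = -13/16
val(RBRRBR) = { -1, -7/8 | -13/16, -3/4, -1/2, 0 } = -27/32
val(RBRRBRR) = { -1, -7/8 | -27/32, -13/16, -3/4, -1/2, 0 } = -55/64
val(RBRRBRRB) = { -1, -7/8, -55/64 | -27/32, -13/16, -3/4, -1/2, 0 } = -109/128
val(RBRRBRRBR) = { -1, -7/8, -55/64 | -109/128, -27/32, -13/16, -3/4, -1/2, 0 } = -219/256
val(RBRRBRRBRR) = { -1, -7/8, -55/64 | -219/256, -109/128, -27/32, -13/16, -3/4, -1/2, 0 } = -439/512
val(RBRRBRRBRRB) = { -1, -7/8, -55/64, -439/512 | -219/256, -109/128, -27/32, -13/16, -3/4, -1/2, 0 } = -877/1024
val(RBRRBRRBRRBB) = { -1, -7/8, -55/64, -439/512, -877/1024 | -219/256, -109/128, -27/32, -13/16, -3/4, -1/2, 0 } = -1753/2048
val(RBRRBRRBRRBBB) = { -1, -7/8, -55/64, -439/512, -877/1024, -1753/2048 | -219/256, -109/128, -27/32, -13/16, -3/4, -1/2, 0 } = -3505/4096
val(RBRRBRRBRRBBBR) = { -1, -7/8, -55/64, -439/512, -877/1024, -1753/2048 | -3505/4096, -219/256, -109/128, -27/32, -13/16, -3/4, -1/2, 0 } = -7011/8192
val(RBRRBRRBRRBBBRB) = { -1, -7/8, -55/64, -439/512, -877/1024, -1753/2048, -7011/8192 | -3505/4096, -219/256, -109/128, -27/32, -13/16, -3/4, -1/2, 0 } = -14021/16384

-14021/16384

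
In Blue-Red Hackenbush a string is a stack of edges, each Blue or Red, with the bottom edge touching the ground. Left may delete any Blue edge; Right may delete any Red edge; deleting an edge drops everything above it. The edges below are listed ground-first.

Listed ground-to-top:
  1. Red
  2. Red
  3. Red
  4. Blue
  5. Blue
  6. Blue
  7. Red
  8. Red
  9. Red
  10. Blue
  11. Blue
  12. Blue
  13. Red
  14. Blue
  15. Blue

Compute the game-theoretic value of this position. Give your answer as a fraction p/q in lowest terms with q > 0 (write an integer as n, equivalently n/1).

val(R) = { none | 0 } = -1
val(RR) = { none | -1,0 } = -2
val(RRR) = { none | -2,-1,0 } = -3
val(RRRB) = { -3 | -2,-1,0 } = -5/2
val(RRRBB) = { -3,-5/2 | -2,-1,0 } = -9/4
val(RRRBBB) = { -3,-5/2,-9/4 | -2,-1,0 } = -17/8
val(RRRBBBR) = { -3,-5/2,-9/4 | -17/8,-2,-1,0 } = -35/16
val(RRRBBBRR) = { -3,-5/2,-9/4 | -35/16,-17/8,-2,-1,0 } = -71/32
val(RRRBBBRRR) = { -3,-5/2,-9/4 | -71/32,-35/16,-17/8,-2,-1,0 } = -143/64
val(RRRBBBRRRB) = { -3,-5/2,-9/4,-143/64 | -71/32,-35/16,-17/8,-2,-1,0 } = -285/128
val(RRRBBBRRRBB) = { -3,-5/2,-9/4,-143/64,-285/128 | -71/32,-35/16,-17/8,-2,-1,0 } = -569/256
val(RRRBBBRRRBBB) = { -3,-5/2,-9/4,-143/64,-285/128,-569/256 | -71/32,-35/16,-17/8,-2,-1,0 } = -1137/512
val(RRRBBBRRRBBBR) = { -3,-5/2,-9/4,-143/64,-285/128,-569/256 | -1137/512,-71/32,-35/16,-17/8,-2,-1,0 } = -2275/1024
val(RRRBBBRRRBBBRB) = { -3,-5/2,-9/4,-143/64,-285/128,-569/256,-2275/1024 | -1137/512,-71/32,-35/16,-17/8,-2,-1,0 } = -4549/2048
val(RRRBBBRRRBBBRBB) = { -3,-5/2,-9/4,-143/64,-285/128,-569/256,-2275/1024,-4549/2048 | -1137/512,-71/32,-35/16,-17/8,-2,-1,0 } = -9097/4096

-9097/4096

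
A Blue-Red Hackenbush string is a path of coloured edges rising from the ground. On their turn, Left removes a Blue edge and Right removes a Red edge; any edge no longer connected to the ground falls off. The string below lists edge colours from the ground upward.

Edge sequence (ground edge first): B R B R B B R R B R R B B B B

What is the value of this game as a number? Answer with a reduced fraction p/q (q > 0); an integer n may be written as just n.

val_1 [B]  L=[0]  R=[(no moves)]  so 1
val_2 [BR]  L=[0]  R=[1]  so 1/2
val_3 [BRB]  L=[0 1/2]  R=[1]  so 3/4
val_4 [BRBR]  L=[0 1/2]  R=[3/4 1]  so 5/8
val_5 [BRBRB]  L=[0 1/2 5/8]  R=[3/4 1]  so 11/16
val_6 [BRBRBB]  L=[0 1/2 5/8 11/16]  R=[3/4 1]  so 23/32
val_7 [BRBRBBR]  L=[0 1/2 5/8 11/16]  R=[23/32 3/4 1]  so 45/64
val_8 [BRBRBBRR]  L=[0 1/2 5/8 11/16]  R=[45/64 23/32 3/4 1]  so 89/128
val_9 [BRBRBBRRB]  L=[0 1/2 5/8 11/16 89/128]  R=[45/64 23/32 3/4 1]  so 179/256
val_10 [BRBRBBRRBR]  L=[0 1/2 5/8 11/16 89/128]  R=[179/256 45/64 23/32 3/4 1]  so 357/512
val_11 [BRBRBBRRBRR]  L=[0 1/2 5/8 11/16 89/128]  R=[357/512 179/256 45/64 23/32 3/4 1]  so 713/1024
val_12 [BRBRBBRRBRRB]  L=[0 1/2 5/8 11/16 89/128 713/1024]  R=[357/512 179/256 45/64 23/32 3/4 1]  so 1427/2048
val_13 [BRBRBBRRBRRBB]  L=[0 1/2 5/8 11/16 89/128 713/1024 1427/2048]  R=[357/512 179/256 45/64 23/32 3/4 1]  so 2855/4096
val_14 [BRBRBBRRBRRBBB]  L=[0 1/2 5/8 11/16 89/128 713/1024 1427/2048 2855/4096]  R=[357/512 179/256 45/64 23/32 3/4 1]  so 5711/8192
val_15 [BRBRBBRRBRRBBBB]  L=[0 1/2 5/8 11/16 89/128 713/1024 1427/2048 2855/4096 5711/8192]  R=[357/512 179/256 45/64 23/32 3/4 1]  so 11423/16384

11423/16384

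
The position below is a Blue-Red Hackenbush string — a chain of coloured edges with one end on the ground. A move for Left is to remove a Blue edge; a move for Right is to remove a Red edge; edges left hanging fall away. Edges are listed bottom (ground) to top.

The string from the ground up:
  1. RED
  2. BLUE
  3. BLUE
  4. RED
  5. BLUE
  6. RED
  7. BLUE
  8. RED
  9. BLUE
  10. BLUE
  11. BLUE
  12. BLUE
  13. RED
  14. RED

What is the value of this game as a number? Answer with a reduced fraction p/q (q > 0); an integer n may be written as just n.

-2695/8192

Recurse on prefixes of the 14-edge string RED BLUE BLUE RED BLUE RED BLUE RED BLUE BLUE BLUE BLUE RED RED:
edge 1 of 14 (RED): { ∅ | 0 } -> -1
edge 2 of 14 (BLUE): { -1 | 0 } -> -1/2
edge 3 of 14 (BLUE): { -1; -1/2 | 0 } -> -1/4
edge 4 of 14 (RED): { -1; -1/2 | -1/4; 0 } -> -3/8
edge 5 of 14 (BLUE): { -1; -1/2; -3/8 | -1/4; 0 } -> -5/16
edge 6 of 14 (RED): { -1; -1/2; -3/8 | -5/16; -1/4; 0 } -> -11/32
edge 7 of 14 (BLUE): { -1; -1/2; -3/8; -11/32 | -5/16; -1/4; 0 } -> -21/64
edge 8 of 14 (RED): { -1; -1/2; -3/8; -11/32 | -21/64; -5/16; -1/4; 0 } -> -43/128
edge 9 of 14 (BLUE): { -1; -1/2; -3/8; -11/32; -43/128 | -21/64; -5/16; -1/4; 0 } -> -85/256
edge 10 of 14 (BLUE): { -1; -1/2; -3/8; -11/32; -43/128; -85/256 | -21/64; -5/16; -1/4; 0 } -> -169/512
edge 11 of 14 (BLUE): { -1; -1/2; -3/8; -11/32; -43/128; -85/256; -169/512 | -21/64; -5/16; -1/4; 0 } -> -337/1024
edge 12 of 14 (BLUE): { -1; -1/2; -3/8; -11/32; -43/128; -85/256; -169/512; -337/1024 | -21/64; -5/16; -1/4; 0 } -> -673/2048
edge 13 of 14 (RED): { -1; -1/2; -3/8; -11/32; -43/128; -85/256; -169/512; -337/1024 | -673/2048; -21/64; -5/16; -1/4; 0 } -> -1347/4096
edge 14 of 14 (RED): { -1; -1/2; -3/8; -11/32; -43/128; -85/256; -169/512; -337/1024 | -1347/4096; -673/2048; -21/64; -5/16; -1/4; 0 } -> -2695/8192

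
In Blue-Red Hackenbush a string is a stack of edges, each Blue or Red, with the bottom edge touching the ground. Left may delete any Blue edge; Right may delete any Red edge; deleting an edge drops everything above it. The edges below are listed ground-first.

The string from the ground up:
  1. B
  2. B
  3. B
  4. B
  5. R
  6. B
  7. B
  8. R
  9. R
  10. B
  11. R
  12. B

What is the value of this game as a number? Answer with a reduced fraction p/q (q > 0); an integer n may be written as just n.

G_1 [B]  L=[0]  R=[·]  -> 1
G_2 [BB]  L=[0 1]  R=[·]  -> 2
G_3 [BBB]  L=[0 1 2]  R=[·]  -> 3
G_4 [BBBB]  L=[0 1 2 3]  R=[·]  -> 4
G_5 [BBBBR]  L=[0 1 2 3]  R=[4]  -> 7/2
G_6 [BBBBRB]  L=[0 1 2 3 7/2]  R=[4]  -> 15/4
G_7 [BBBBRBB]  L=[0 1 2 3 7/2 15/4]  R=[4]  -> 31/8
G_8 [BBBBRBBR]  L=[0 1 2 3 7/2 15/4]  R=[31/8 4]  -> 61/16
G_9 [BBBBRBBRR]  L=[0 1 2 3 7/2 15/4]  R=[61/16 31/8 4]  -> 121/32
G_10 [BBBBRBBRRB]  L=[0 1 2 3 7/2 15/4 121/32]  R=[61/16 31/8 4]  -> 243/64
G_11 [BBBBRBBRRBR]  L=[0 1 2 3 7/2 15/4 121/32]  R=[243/64 61/16 31/8 4]  -> 485/128
G_12 [BBBBRBBRRBRB]  L=[0 1 2 3 7/2 15/4 121/32 485/128]  R=[243/64 61/16 31/8 4]  -> 971/256

971/256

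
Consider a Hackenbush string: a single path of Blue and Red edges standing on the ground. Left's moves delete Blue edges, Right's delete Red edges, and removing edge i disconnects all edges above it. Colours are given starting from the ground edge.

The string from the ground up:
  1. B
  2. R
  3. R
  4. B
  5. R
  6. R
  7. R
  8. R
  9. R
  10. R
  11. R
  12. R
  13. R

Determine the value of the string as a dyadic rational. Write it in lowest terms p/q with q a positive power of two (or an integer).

1025/4096

Build g(s[:k]) for k = 1..13, string s = B R R B R R R R R R R R R.
1 of 13 · B · max L 0 · min R +∞ => 1
2 of 13 · BR · max L 0 · min R 1 => 1/2
3 of 13 · BRR · max L 0 · min R 1/2 => 1/4
4 of 13 · BRRB · max L 1/4 · min R 1/2 => 3/8
5 of 13 · BRRBR · max L 1/4 · min R 3/8 => 5/16
6 of 13 · BRRBRR · max L 1/4 · min R 5/16 => 9/32
7 of 13 · BRRBRRR · max L 1/4 · min R 9/32 => 17/64
8 of 13 · BRRBRRRR · max L 1/4 · min R 17/64 => 33/128
9 of 13 · BRRBRRRRR · max L 1/4 · min R 33/128 => 65/256
10 of 13 · BRRBRRRRRR · max L 1/4 · min R 65/256 => 129/512
11 of 13 · BRRBRRRRRRR · max L 1/4 · min R 129/512 => 257/1024
12 of 13 · BRRBRRRRRRRR · max L 1/4 · min R 257/1024 => 513/2048
13 of 13 · BRRBRRRRRRRRR · max L 1/4 · min R 513/2048 => 1025/4096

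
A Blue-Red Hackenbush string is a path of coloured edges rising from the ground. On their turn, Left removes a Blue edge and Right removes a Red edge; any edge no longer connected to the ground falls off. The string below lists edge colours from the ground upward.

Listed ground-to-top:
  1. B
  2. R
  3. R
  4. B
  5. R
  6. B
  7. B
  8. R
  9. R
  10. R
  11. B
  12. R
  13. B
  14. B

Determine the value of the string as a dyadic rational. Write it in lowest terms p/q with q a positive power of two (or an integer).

2839/8192

edge 1 of 14 (B): { 0 | — } ⇒ 1
edge 2 of 14 (R): { 0 | 1 } ⇒ 1/2
edge 3 of 14 (R): { 0 | 1/2; 1 } ⇒ 1/4
edge 4 of 14 (B): { 0; 1/4 | 1/2; 1 } ⇒ 3/8
edge 5 of 14 (R): { 0; 1/4 | 3/8; 1/2; 1 } ⇒ 5/16
edge 6 of 14 (B): { 0; 1/4; 5/16 | 3/8; 1/2; 1 } ⇒ 11/32
edge 7 of 14 (B): { 0; 1/4; 5/16; 11/32 | 3/8; 1/2; 1 } ⇒ 23/64
edge 8 of 14 (R): { 0; 1/4; 5/16; 11/32 | 23/64; 3/8; 1/2; 1 } ⇒ 45/128
edge 9 of 14 (R): { 0; 1/4; 5/16; 11/32 | 45/128; 23/64; 3/8; 1/2; 1 } ⇒ 89/256
edge 10 of 14 (R): { 0; 1/4; 5/16; 11/32 | 89/256; 45/128; 23/64; 3/8; 1/2; 1 } ⇒ 177/512
edge 11 of 14 (B): { 0; 1/4; 5/16; 11/32; 177/512 | 89/256; 45/128; 23/64; 3/8; 1/2; 1 } ⇒ 355/1024
edge 12 of 14 (R): { 0; 1/4; 5/16; 11/32; 177/512 | 355/1024; 89/256; 45/128; 23/64; 3/8; 1/2; 1 } ⇒ 709/2048
edge 13 of 14 (B): { 0; 1/4; 5/16; 11/32; 177/512; 709/2048 | 355/1024; 89/256; 45/128; 23/64; 3/8; 1/2; 1 } ⇒ 1419/4096
edge 14 of 14 (B): { 0; 1/4; 5/16; 11/32; 177/512; 709/2048; 1419/4096 | 355/1024; 89/256; 45/128; 23/64; 3/8; 1/2; 1 } ⇒ 2839/8192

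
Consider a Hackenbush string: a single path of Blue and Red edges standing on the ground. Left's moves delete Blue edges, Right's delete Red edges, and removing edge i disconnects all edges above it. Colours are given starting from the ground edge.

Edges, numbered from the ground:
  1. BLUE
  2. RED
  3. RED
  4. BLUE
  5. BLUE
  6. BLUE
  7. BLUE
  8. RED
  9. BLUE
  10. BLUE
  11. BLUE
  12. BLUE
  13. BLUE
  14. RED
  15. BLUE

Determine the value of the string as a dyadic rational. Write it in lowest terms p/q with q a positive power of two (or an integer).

Recurse on prefixes of the 15-edge string BLUE RED RED BLUE BLUE BLUE BLUE RED BLUE BLUE BLUE BLUE BLUE RED BLUE:
B: Left { 0 }, Right { ∅ } -> simplest 1
BR: Left { 0 }, Right { 1 } -> simplest 1/2
BRR: Left { 0 }, Right { 1/2, 1 } -> simplest 1/4
BRRB: Left { 0, 1/4 }, Right { 1/2, 1 } -> simplest 3/8
BRRBB: Left { 0, 1/4, 3/8 }, Right { 1/2, 1 } -> simplest 7/16
BRRBBB: Left { 0, 1/4, 3/8, 7/16 }, Right { 1/2, 1 } -> simplest 15/32
BRRBBBB: Left { 0, 1/4, 3/8, 7/16, 15/32 }, Right { 1/2, 1 } -> simplest 31/64
BRRBBBBR: Left { 0, 1/4, 3/8, 7/16, 15/32 }, Right { 31/64, 1/2, 1 } -> simplest 61/128
BRRBBBBRB: Left { 0, 1/4, 3/8, 7/16, 15/32, 61/128 }, Right { 31/64, 1/2, 1 } -> simplest 123/256
BRRBBBBRBB: Left { 0, 1/4, 3/8, 7/16, 15/32, 61/128, 123/256 }, Right { 31/64, 1/2, 1 } -> simplest 247/512
BRRBBBBRBBB: Left { 0, 1/4, 3/8, 7/16, 15/32, 61/128, 123/256, 247/512 }, Right { 31/64, 1/2, 1 } -> simplest 495/1024
BRRBBBBRBBBB: Left { 0, 1/4, 3/8, 7/16, 15/32, 61/128, 123/256, 247/512, 495/1024 }, Right { 31/64, 1/2, 1 } -> simplest 991/2048
BRRBBBBRBBBBB: Left { 0, 1/4, 3/8, 7/16, 15/32, 61/128, 123/256, 247/512, 495/1024, 991/2048 }, Right { 31/64, 1/2, 1 } -> simplest 1983/4096
BRRBBBBRBBBBBR: Left { 0, 1/4, 3/8, 7/16, 15/32, 61/128, 123/256, 247/512, 495/1024, 991/2048 }, Right { 1983/4096, 31/64, 1/2, 1 } -> simplest 3965/8192
BRRBBBBRBBBBBRB: Left { 0, 1/4, 3/8, 7/16, 15/32, 61/128, 123/256, 247/512, 495/1024, 991/2048, 3965/8192 }, Right { 1983/4096, 31/64, 1/2, 1 } -> simplest 7931/16384

7931/16384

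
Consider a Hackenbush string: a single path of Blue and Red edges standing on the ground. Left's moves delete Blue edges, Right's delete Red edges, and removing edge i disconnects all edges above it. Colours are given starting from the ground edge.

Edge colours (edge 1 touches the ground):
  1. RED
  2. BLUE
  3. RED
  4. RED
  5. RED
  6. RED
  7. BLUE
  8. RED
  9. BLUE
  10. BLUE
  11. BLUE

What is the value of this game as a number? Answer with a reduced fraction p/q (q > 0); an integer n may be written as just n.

-977/1024

1 of 11 · R · max L −∞ · min R 0 — -1
2 of 11 · RB · max L -1 · min R 0 — -1/2
3 of 11 · RBR · max L -1 · min R -1/2 — -3/4
4 of 11 · RBRR · max L -1 · min R -3/4 — -7/8
5 of 11 · RBRRR · max L -1 · min R -7/8 — -15/16
6 of 11 · RBRRRR · max L -1 · min R -15/16 — -31/32
7 of 11 · RBRRRRB · max L -31/32 · min R -15/16 — -61/64
8 of 11 · RBRRRRBR · max L -31/32 · min R -61/64 — -123/128
9 of 11 · RBRRRRBRB · max L -123/128 · min R -61/64 — -245/256
10 of 11 · RBRRRRBRBB · max L -245/256 · min R -61/64 — -489/512
11 of 11 · RBRRRRBRBBB · max L -489/512 · min R -61/64 — -977/1024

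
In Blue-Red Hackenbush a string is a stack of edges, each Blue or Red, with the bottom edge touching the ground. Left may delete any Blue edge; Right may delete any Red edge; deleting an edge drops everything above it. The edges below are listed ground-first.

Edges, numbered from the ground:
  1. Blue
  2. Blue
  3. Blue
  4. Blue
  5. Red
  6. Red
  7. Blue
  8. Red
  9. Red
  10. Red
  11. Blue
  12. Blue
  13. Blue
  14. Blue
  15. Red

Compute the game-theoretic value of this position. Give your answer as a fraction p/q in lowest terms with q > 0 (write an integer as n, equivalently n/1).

6717/2048

B: Left { 0 }, Right { (no moves) } so simplest 1
BB: Left { 0 1 }, Right { (no moves) } so simplest 2
BBB: Left { 0 1 2 }, Right { (no moves) } so simplest 3
BBBB: Left { 0 1 2 3 }, Right { (no moves) } so simplest 4
BBBBR: Left { 0 1 2 3 }, Right { 4 } so simplest 7/2
BBBBRR: Left { 0 1 2 3 }, Right { 7/2 4 } so simplest 13/4
BBBBRRB: Left { 0 1 2 3 13/4 }, Right { 7/2 4 } so simplest 27/8
BBBBRRBR: Left { 0 1 2 3 13/4 }, Right { 27/8 7/2 4 } so simplest 53/16
BBBBRRBRR: Left { 0 1 2 3 13/4 }, Right { 53/16 27/8 7/2 4 } so simplest 105/32
BBBBRRBRRR: Left { 0 1 2 3 13/4 }, Right { 105/32 53/16 27/8 7/2 4 } so simplest 209/64
BBBBRRBRRRB: Left { 0 1 2 3 13/4 209/64 }, Right { 105/32 53/16 27/8 7/2 4 } so simplest 419/128
BBBBRRBRRRBB: Left { 0 1 2 3 13/4 209/64 419/128 }, Right { 105/32 53/16 27/8 7/2 4 } so simplest 839/256
BBBBRRBRRRBBB: Left { 0 1 2 3 13/4 209/64 419/128 839/256 }, Right { 105/32 53/16 27/8 7/2 4 } so simplest 1679/512
BBBBRRBRRRBBBB: Left { 0 1 2 3 13/4 209/64 419/128 839/256 1679/512 }, Right { 105/32 53/16 27/8 7/2 4 } so simplest 3359/1024
BBBBRRBRRRBBBBR: Left { 0 1 2 3 13/4 209/64 419/128 839/256 1679/512 }, Right { 3359/1024 105/32 53/16 27/8 7/2 4 } so simplest 6717/2048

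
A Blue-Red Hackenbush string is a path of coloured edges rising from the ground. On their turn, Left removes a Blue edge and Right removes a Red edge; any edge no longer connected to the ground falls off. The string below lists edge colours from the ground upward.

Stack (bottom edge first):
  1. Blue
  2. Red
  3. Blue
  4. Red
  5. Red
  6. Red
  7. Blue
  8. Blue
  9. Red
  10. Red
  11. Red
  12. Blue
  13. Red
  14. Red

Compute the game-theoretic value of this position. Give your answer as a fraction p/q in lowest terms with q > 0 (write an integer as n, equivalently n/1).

Build G(s[:k]) for k = 1..14, string s = Blue Red Blue Red Red Red Blue Blue Red Red Red Blue Red Red.
B: Left { 0 }, Right { ∅ } gives simplest 1
BR: Left { 0 }, Right { 1 } gives simplest 1/2
BRB: Left { 0, 1/2 }, Right { 1 } gives simplest 3/4
BRBR: Left { 0, 1/2 }, Right { 3/4, 1 } gives simplest 5/8
BRBRR: Left { 0, 1/2 }, Right { 5/8, 3/4, 1 } gives simplest 9/16
BRBRRR: Left { 0, 1/2 }, Right { 9/16, 5/8, 3/4, 1 } gives simplest 17/32
BRBRRRB: Left { 0, 1/2, 17/32 }, Right { 9/16, 5/8, 3/4, 1 } gives simplest 35/64
BRBRRRBB: Left { 0, 1/2, 17/32, 35/64 }, Right { 9/16, 5/8, 3/4, 1 } gives simplest 71/128
BRBRRRBBR: Left { 0, 1/2, 17/32, 35/64 }, Right { 71/128, 9/16, 5/8, 3/4, 1 } gives simplest 141/256
BRBRRRBBRR: Left { 0, 1/2, 17/32, 35/64 }, Right { 141/256, 71/128, 9/16, 5/8, 3/4, 1 } gives simplest 281/512
BRBRRRBBRRR: Left { 0, 1/2, 17/32, 35/64 }, Right { 281/512, 141/256, 71/128, 9/16, 5/8, 3/4, 1 } gives simplest 561/1024
BRBRRRBBRRRB: Left { 0, 1/2, 17/32, 35/64, 561/1024 }, Right { 281/512, 141/256, 71/128, 9/16, 5/8, 3/4, 1 } gives simplest 1123/2048
BRBRRRBBRRRBR: Left { 0, 1/2, 17/32, 35/64, 561/1024 }, Right { 1123/2048, 281/512, 141/256, 71/128, 9/16, 5/8, 3/4, 1 } gives simplest 2245/4096
BRBRRRBBRRRBRR: Left { 0, 1/2, 17/32, 35/64, 561/1024 }, Right { 2245/4096, 1123/2048, 281/512, 141/256, 71/128, 9/16, 5/8, 3/4, 1 } gives simplest 4489/8192

4489/8192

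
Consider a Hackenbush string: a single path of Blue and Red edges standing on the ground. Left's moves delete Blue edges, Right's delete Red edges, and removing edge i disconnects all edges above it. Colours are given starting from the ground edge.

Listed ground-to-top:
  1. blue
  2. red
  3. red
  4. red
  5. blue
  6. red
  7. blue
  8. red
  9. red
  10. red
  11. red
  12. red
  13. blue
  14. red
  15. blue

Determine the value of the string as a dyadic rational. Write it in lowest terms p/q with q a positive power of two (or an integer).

2571/16384

Prefix values for blue red red red blue red blue red red red red red blue red blue via {L|R} + simplicity:
1 of 15 · b · max L 0 · min R +∞ -> 1
2 of 15 · br · max L 0 · min R 1 -> 1/2
3 of 15 · brr · max L 0 · min R 1/2 -> 1/4
4 of 15 · brrr · max L 0 · min R 1/4 -> 1/8
5 of 15 · brrrb · max L 1/8 · min R 1/4 -> 3/16
6 of 15 · brrrbr · max L 1/8 · min R 3/16 -> 5/32
7 of 15 · brrrbrb · max L 5/32 · min R 3/16 -> 11/64
8 of 15 · brrrbrbr · max L 5/32 · min R 11/64 -> 21/128
9 of 15 · brrrbrbrr · max L 5/32 · min R 21/128 -> 41/256
10 of 15 · brrrbrbrrr · max L 5/32 · min R 41/256 -> 81/512
11 of 15 · brrrbrbrrrr · max L 5/32 · min R 81/512 -> 161/1024
12 of 15 · brrrbrbrrrrr · max L 5/32 · min R 161/1024 -> 321/2048
13 of 15 · brrrbrbrrrrrb · max L 321/2048 · min R 161/1024 -> 643/4096
14 of 15 · brrrbrbrrrrrbr · max L 321/2048 · min R 643/4096 -> 1285/8192
15 of 15 · brrrbrbrrrrrbrb · max L 1285/8192 · min R 643/4096 -> 2571/16384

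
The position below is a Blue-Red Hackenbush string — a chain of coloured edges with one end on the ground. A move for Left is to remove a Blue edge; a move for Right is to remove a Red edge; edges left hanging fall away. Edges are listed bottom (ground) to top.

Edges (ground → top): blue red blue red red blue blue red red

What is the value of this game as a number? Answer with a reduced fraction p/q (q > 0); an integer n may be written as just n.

153/256

1 of 9 · b · max L 0 · min R +∞ -> 1
2 of 9 · br · max L 0 · min R 1 -> 1/2
3 of 9 · brb · max L 1/2 · min R 1 -> 3/4
4 of 9 · brbr · max L 1/2 · min R 3/4 -> 5/8
5 of 9 · brbrr · max L 1/2 · min R 5/8 -> 9/16
6 of 9 · brbrrb · max L 9/16 · min R 5/8 -> 19/32
7 of 9 · brbrrbb · max L 19/32 · min R 5/8 -> 39/64
8 of 9 · brbrrbbr · max L 19/32 · min R 39/64 -> 77/128
9 of 9 · brbrrbbrr · max L 19/32 · min R 77/128 -> 153/256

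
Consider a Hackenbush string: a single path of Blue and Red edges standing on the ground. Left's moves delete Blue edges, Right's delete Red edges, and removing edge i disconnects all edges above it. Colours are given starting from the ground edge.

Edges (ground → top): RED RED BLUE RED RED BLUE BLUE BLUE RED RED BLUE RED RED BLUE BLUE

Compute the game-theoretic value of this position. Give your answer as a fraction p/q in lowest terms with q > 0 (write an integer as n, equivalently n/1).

Prefix values for RED RED BLUE RED RED BLUE BLUE BLUE RED RED BLUE RED RED BLUE BLUE via {L|R} + simplicity:
edge 1 of 15 (RED): { · | 0 } gives -1
edge 2 of 15 (RED): { · | -1; 0 } gives -2
edge 3 of 15 (BLUE): { -2 | -1; 0 } gives -3/2
edge 4 of 15 (RED): { -2 | -3/2; -1; 0 } gives -7/4
edge 5 of 15 (RED): { -2 | -7/4; -3/2; -1; 0 } gives -15/8
edge 6 of 15 (BLUE): { -2; -15/8 | -7/4; -3/2; -1; 0 } gives -29/16
edge 7 of 15 (BLUE): { -2; -15/8; -29/16 | -7/4; -3/2; -1; 0 } gives -57/32
edge 8 of 15 (BLUE): { -2; -15/8; -29/16; -57/32 | -7/4; -3/2; -1; 0 } gives -113/64
edge 9 of 15 (RED): { -2; -15/8; -29/16; -57/32 | -113/64; -7/4; -3/2; -1; 0 } gives -227/128
edge 10 of 15 (RED): { -2; -15/8; -29/16; -57/32 | -227/128; -113/64; -7/4; -3/2; -1; 0 } gives -455/256
edge 11 of 15 (BLUE): { -2; -15/8; -29/16; -57/32; -455/256 | -227/128; -113/64; -7/4; -3/2; -1; 0 } gives -909/512
edge 12 of 15 (RED): { -2; -15/8; -29/16; -57/32; -455/256 | -909/512; -227/128; -113/64; -7/4; -3/2; -1; 0 } gives -1819/1024
edge 13 of 15 (RED): { -2; -15/8; -29/16; -57/32; -455/256 | -1819/1024; -909/512; -227/128; -113/64; -7/4; -3/2; -1; 0 } gives -3639/2048
edge 14 of 15 (BLUE): { -2; -15/8; -29/16; -57/32; -455/256; -3639/2048 | -1819/1024; -909/512; -227/128; -113/64; -7/4; -3/2; -1; 0 } gives -7277/4096
edge 15 of 15 (BLUE): { -2; -15/8; -29/16; -57/32; -455/256; -3639/2048; -7277/4096 | -1819/1024; -909/512; -227/128; -113/64; -7/4; -3/2; -1; 0 } gives -14553/8192

-14553/8192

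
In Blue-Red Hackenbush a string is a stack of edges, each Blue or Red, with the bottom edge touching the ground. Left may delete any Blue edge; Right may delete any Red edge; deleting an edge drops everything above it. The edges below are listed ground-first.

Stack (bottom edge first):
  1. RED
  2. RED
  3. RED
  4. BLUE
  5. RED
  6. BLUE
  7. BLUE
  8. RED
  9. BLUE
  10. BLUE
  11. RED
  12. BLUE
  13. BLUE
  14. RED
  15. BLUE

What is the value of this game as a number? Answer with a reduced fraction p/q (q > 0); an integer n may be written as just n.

Build v(s[:k]) for k = 1..15, string s = RED RED RED BLUE RED BLUE BLUE RED BLUE BLUE RED BLUE BLUE RED BLUE.
step 1: add RED to get R; options L={ none } R={ 0 } = -1
step 2: add RED to get RR; options L={ none } R={ -1 0 } = -2
step 3: add RED to get RRR; options L={ none } R={ -2 -1 0 } = -3
step 4: add BLUE to get RRRB; options L={ -3 } R={ -2 -1 0 } = -5/2
step 5: add RED to get RRRBR; options L={ -3 } R={ -5/2 -2 -1 0 } = -11/4
step 6: add BLUE to get RRRBRB; options L={ -3 -11/4 } R={ -5/2 -2 -1 0 } = -21/8
step 7: add BLUE to get RRRBRBB; options L={ -3 -11/4 -21/8 } R={ -5/2 -2 -1 0 } = -41/16
step 8: add RED to get RRRBRBBR; options L={ -3 -11/4 -21/8 } R={ -41/16 -5/2 -2 -1 0 } = -83/32
step 9: add BLUE to get RRRBRBBRB; options L={ -3 -11/4 -21/8 -83/32 } R={ -41/16 -5/2 -2 -1 0 } = -165/64
step 10: add BLUE to get RRRBRBBRBB; options L={ -3 -11/4 -21/8 -83/32 -165/64 } R={ -41/16 -5/2 -2 -1 0 } = -329/128
step 11: add RED to get RRRBRBBRBBR; options L={ -3 -11/4 -21/8 -83/32 -165/64 } R={ -329/128 -41/16 -5/2 -2 -1 0 } = -659/256
step 12: add BLUE to get RRRBRBBRBBRB; options L={ -3 -11/4 -21/8 -83/32 -165/64 -659/256 } R={ -329/128 -41/16 -5/2 -2 -1 0 } = -1317/512
step 13: add BLUE to get RRRBRBBRBBRBB; options L={ -3 -11/4 -21/8 -83/32 -165/64 -659/256 -1317/512 } R={ -329/128 -41/16 -5/2 -2 -1 0 } = -2633/1024
step 14: add RED to get RRRBRBBRBBRBBR; options L={ -3 -11/4 -21/8 -83/32 -165/64 -659/256 -1317/512 } R={ -2633/1024 -329/128 -41/16 -5/2 -2 -1 0 } = -5267/2048
step 15: add BLUE to get RRRBRBBRBBRBBRB; options L={ -3 -11/4 -21/8 -83/32 -165/64 -659/256 -1317/512 -5267/2048 } R={ -2633/1024 -329/128 -41/16 -5/2 -2 -1 0 } = -10533/4096

-10533/4096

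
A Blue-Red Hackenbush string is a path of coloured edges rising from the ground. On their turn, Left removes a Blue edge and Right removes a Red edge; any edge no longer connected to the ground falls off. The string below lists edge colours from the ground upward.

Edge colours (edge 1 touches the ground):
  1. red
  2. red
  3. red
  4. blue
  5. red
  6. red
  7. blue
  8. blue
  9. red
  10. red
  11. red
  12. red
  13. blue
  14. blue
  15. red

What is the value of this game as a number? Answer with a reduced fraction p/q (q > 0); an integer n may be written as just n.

-11507/4096

1 of 15 · r · max L −∞ · min R 0 = -1
2 of 15 · rr · max L −∞ · min R -1 = -2
3 of 15 · rrr · max L −∞ · min R -2 = -3
4 of 15 · rrrb · max L -3 · min R -2 = -5/2
5 of 15 · rrrbr · max L -3 · min R -5/2 = -11/4
6 of 15 · rrrbrr · max L -3 · min R -11/4 = -23/8
7 of 15 · rrrbrrb · max L -23/8 · min R -11/4 = -45/16
8 of 15 · rrrbrrbb · max L -45/16 · min R -11/4 = -89/32
9 of 15 · rrrbrrbbr · max L -45/16 · min R -89/32 = -179/64
10 of 15 · rrrbrrbbrr · max L -45/16 · min R -179/64 = -359/128
11 of 15 · rrrbrrbbrrr · max L -45/16 · min R -359/128 = -719/256
12 of 15 · rrrbrrbbrrrr · max L -45/16 · min R -719/256 = -1439/512
13 of 15 · rrrbrrbbrrrrb · max L -1439/512 · min R -719/256 = -2877/1024
14 of 15 · rrrbrrbbrrrrbb · max L -2877/1024 · min R -719/256 = -5753/2048
15 of 15 · rrrbrrbbrrrrbbr · max L -2877/1024 · min R -5753/2048 = -11507/4096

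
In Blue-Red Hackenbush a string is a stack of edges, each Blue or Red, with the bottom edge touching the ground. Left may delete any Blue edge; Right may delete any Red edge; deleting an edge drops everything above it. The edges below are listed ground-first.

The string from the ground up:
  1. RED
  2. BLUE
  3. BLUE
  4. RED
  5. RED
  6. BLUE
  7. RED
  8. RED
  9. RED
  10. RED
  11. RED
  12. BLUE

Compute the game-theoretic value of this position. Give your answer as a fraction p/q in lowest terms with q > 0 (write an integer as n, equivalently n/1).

Prefix values for RED BLUE BLUE RED RED BLUE RED RED RED RED RED BLUE via {L|R} + simplicity:
R: Left { none }, Right { 0 } = simplest -1
RB: Left { -1 }, Right { 0 } = simplest -1/2
RBB: Left { -1 -1/2 }, Right { 0 } = simplest -1/4
RBBR: Left { -1 -1/2 }, Right { -1/4 0 } = simplest -3/8
RBBRR: Left { -1 -1/2 }, Right { -3/8 -1/4 0 } = simplest -7/16
RBBRRB: Left { -1 -1/2 -7/16 }, Right { -3/8 -1/4 0 } = simplest -13/32
RBBRRBR: Left { -1 -1/2 -7/16 }, Right { -13/32 -3/8 -1/4 0 } = simplest -27/64
RBBRRBRR: Left { -1 -1/2 -7/16 }, Right { -27/64 -13/32 -3/8 -1/4 0 } = simplest -55/128
RBBRRBRRR: Left { -1 -1/2 -7/16 }, Right { -55/128 -27/64 -13/32 -3/8 -1/4 0 } = simplest -111/256
RBBRRBRRRR: Left { -1 -1/2 -7/16 }, Right { -111/256 -55/128 -27/64 -13/32 -3/8 -1/4 0 } = simplest -223/512
RBBRRBRRRRR: Left { -1 -1/2 -7/16 }, Right { -223/512 -111/256 -55/128 -27/64 -13/32 -3/8 -1/4 0 } = simplest -447/1024
RBBRRBRRRRRB: Left { -1 -1/2 -7/16 -447/1024 }, Right { -223/512 -111/256 -55/128 -27/64 -13/32 -3/8 -1/4 0 } = simplest -893/2048

-893/2048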